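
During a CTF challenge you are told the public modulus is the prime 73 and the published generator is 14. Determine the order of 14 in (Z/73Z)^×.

Since 14 ∈ (Z/73Z)^×, its order divides φ(73) = 73 − 1 = 72 = 2^3 · 3^2.
Divisors of 72: 1, 2, 3, 4, 6, 8, 9, 12, 18, 24, 36, 72.
Evaluate successive powers at the divisors of 72:
14^1 ≡ 14
14^2 ≡ 50
14^3 ≡ 43
14^4 ≡ 18
14^6 ≡ 24
14^8 ≡ 32
14^9 ≡ 10
14^12 ≡ 65
14^18 ≡ 27
14^24 ≡ 64
14^36 ≡ 72
14^72 ≡ 1
Hence ord(14) = 72.

72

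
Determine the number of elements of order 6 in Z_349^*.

2

φ(349) = 349 − 1 = 348 = 2^2 · 3 · 29.
(Z/349Z)^× is cyclic (|G| = 348); a cyclic group of order m has exactly φ(d) elements of each order d | m, and none otherwise.
6 = 2 · 3 divides 348, and φ(6) = 2.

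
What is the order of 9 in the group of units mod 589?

45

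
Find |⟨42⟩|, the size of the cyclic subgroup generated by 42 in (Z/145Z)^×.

28

ord(42) | φ(145) = φ(5·29) = (5−1)·(29−1) = 4·28 = 112 = 2^4 · 7.
Divisors of 112: 1, 2, 4, 7, 8, 14, 16, 28, 56, 112.
Test each divisor d:
42^1 ≡ 42 (mod 145)
42^2 ≡ 24 (mod 145)
42^4 ≡ 141 (mod 145)
42^7 ≡ 28 (mod 145)
42^8 ≡ 16 (mod 145)
42^14 ≡ 59 (mod 145)
42^16 ≡ 111 (mod 145)
42^28 ≡ 1 (mod 145) ✓
So ord_145(42) = 28.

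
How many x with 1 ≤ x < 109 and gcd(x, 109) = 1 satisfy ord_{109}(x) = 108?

36

φ(109) = 109 − 1 = 108 = 2^2 · 3^3.
Since (Z/109Z)^× is cyclic of order 108, the number of elements of order d is φ(d) when d | 108 and 0 otherwise.
108 = 2^2 · 3^3 divides 108, and φ(108) = 36.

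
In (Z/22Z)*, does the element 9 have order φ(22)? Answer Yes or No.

No

φ(22) = φ(2)·φ(11) = 1·10 = 10 = 2 · 5.
Test 9^(10/q) mod 22 for each prime factor q of 10:
9^5 ≡ 1 (mod 22)  [q = 2: ≡ 1 ✗]
9^2 ≡ 15 (mod 22)  [q = 5: ≢ 1 ✓]
9^5 ≡ 1 shows ord(9) | 5, strictly less than φ(22); not a primitive root.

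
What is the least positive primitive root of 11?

2

φ(11) = 11 − 1 = 10 = 2 · 5.
Test candidates g = 2, 3, … against the prime factors q ∈ {2, 5} of φ(11): g is a generator iff g^(10/q) ≢ 1 for every such q.
g = 2: 2^5 ≡ 10; 2^2 ≡ 4 — none is 1, so 2 is a primitive root.
The smallest primitive root modulo 11 is 2.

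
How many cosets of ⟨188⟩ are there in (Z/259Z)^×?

12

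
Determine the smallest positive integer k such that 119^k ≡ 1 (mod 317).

Since 119 ∈ (Z/317Z)^×, its order divides φ(317) = 317 − 1 = 316 = 2^2 · 79.
Divisors of 316: 1, 2, 4, 79, 158, 316.
Test each divisor d:
119^1 ≡ 119 (mod 317)
119^2 ≡ 213 (mod 317)
119^4 ≡ 38 (mod 317)
119^79 ≡ 203 (mod 317)
119^158 ≡ 316 (mod 317)
119^316 ≡ 1 (mod 317) ✓
Therefore the multiplicative order of 119 modulo 317 is 316.

316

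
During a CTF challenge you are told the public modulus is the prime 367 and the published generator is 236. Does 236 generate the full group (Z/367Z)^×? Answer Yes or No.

φ(367) = 367 − 1 = 366 = 2 · 3 · 61.
Test 236^(366/q) mod 367 for each prime factor q of 366:
236^183 ≡ 1 (mod 367)  [q = 2: ≡ 1 ✗]
236^122 ≡ 83 (mod 367)  [q = 3: ≢ 1 ✓]
236^6 ≡ 47 (mod 367)  [q = 61: ≢ 1 ✓]
236^183 ≡ 1 shows ord(236) | 183, strictly less than φ(367); not a primitive root.

No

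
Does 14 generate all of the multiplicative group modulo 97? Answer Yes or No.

Yes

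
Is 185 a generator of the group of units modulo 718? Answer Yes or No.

No

φ(718) = φ(2)·φ(359) = 1·358 = 358 = 2 · 179.
It suffices to check that the order of 185 is not a proper divisor of 358: compute 185^(358/q) for q ∈ {2, 179}.
185^179 ≡ 1 (mod 718)  [q = 2: ≡ 1 ✗]
185^2 ≡ 479 (mod 718)  [q = 179: ≢ 1 ✓]
Since 185^179 ≡ 1, the order of 185 divides 179 < 358, so 185 is not a primitive root.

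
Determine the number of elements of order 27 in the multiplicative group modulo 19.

φ(19) = 19 − 1 = 18 = 2 · 3^2.
In a cyclic group of order 18, there are φ(d) elements of order d for each divisor d of 18, and zero for non-divisors.
Here 18 is not a multiple of 27, so there are no elements of order 27.

0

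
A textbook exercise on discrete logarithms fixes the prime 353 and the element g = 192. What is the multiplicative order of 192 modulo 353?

352

Since 192 ∈ (Z/353Z)^×, its order divides φ(353) = 353 − 1 = 352 = 2^5 · 11.
Divisors of 352: 1, 2, 4, 8, 11, 16, 22, 32, 44, 88, 176, 352.
Evaluate successive powers at the divisors of 352:
192^1 ≡ 192 (mod 353)
192^2 ≡ 152 (mod 353)
192^4 ≡ 159 (mod 353)
192^8 ≡ 218 (mod 353)
192^11 ≡ 346 (mod 353)
192^16 ≡ 222 (mod 353)
192^22 ≡ 49 (mod 353)
192^32 ≡ 217 (mod 353)
192^44 ≡ 283 (mod 353)
192^88 ≡ 311 (mod 353)
192^176 ≡ 352 (mod 353)
192^352 ≡ 1 (mod 353) ✓
The smallest such exponent is 352, so the order of 192 is 352.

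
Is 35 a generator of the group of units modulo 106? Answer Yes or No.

φ(106) = φ(2)·φ(53) = 1·52 = 52 = 2^2 · 13.
An element g generates (Z/106Z)^× iff g^(52/q) ≢ 1 (mod 106) for each prime q ∈ {2, 13}.
35^26 ≡ 105 (mod 106)  [q = 2: ≢ 1 ✓]
35^4 ≡ 89 (mod 106)  [q = 13: ≢ 1 ✓]
Every test exponent gives a nontrivial residue, hence 35 generates the full group.

Yes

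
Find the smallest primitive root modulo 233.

3

φ(233) = 233 − 1 = 232 = 2^3 · 29.
Test candidates g = 2, 3, … against the prime factors q ∈ {2, 29} of φ(233): g is a generator iff g^(232/q) ≢ 1 for every such q.
g = 2: 2^116 ≡ 1 — hits 1, so not a primitive root.
g = 3: 3^116 ≡ 232; 3^8 ≡ 37 — none is 1, so 3 is a primitive root.
Hence the least primitive root of 233 is 3.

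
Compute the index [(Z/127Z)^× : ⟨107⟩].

By Lagrange's theorem, ord_127(107) divides φ(127) = 127 − 1 = 126 = 2 · 3^2 · 7.
Divisors of 126: 1, 2, 3, 6, 7, 9, 14, 18, 21, 42, 63, 126.
Check 107^d mod 127 for each divisor in increasing order:
107^1 ≡ 107 (mod 127)
107^2 ≡ 19 (mod 127)
107^3 ≡ 1 (mod 127) ✓
The order of 107 is 3, so the subgroup it generates has 3 elements.
Index = |(Z/127Z)^×| / |⟨107⟩| = 126 / 3 = 42.

42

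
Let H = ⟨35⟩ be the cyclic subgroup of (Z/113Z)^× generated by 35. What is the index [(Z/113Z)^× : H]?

7

ord(35) | φ(113) = 113 − 1 = 112 = 2^4 · 7.
Divisors of 112: 1, 2, 4, 7, 8, 14, 16, 28, 56, 112.
Test each divisor d:
35^1 ≡ 35 (mod 113)
35^2 ≡ 95 (mod 113)
35^4 ≡ 98 (mod 113)
35^7 ≡ 71 (mod 113)
35^8 ≡ 112 (mod 113)
35^14 ≡ 69 (mod 113)
35^16 ≡ 1 (mod 113) ✓
The order of 35 is 16, so the subgroup it generates has 16 elements.
The index is φ(113) / ord(35) = 112 / 16 = 7.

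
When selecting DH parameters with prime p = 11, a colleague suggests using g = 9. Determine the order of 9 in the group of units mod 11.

5

By Lagrange's theorem, ord_11(9) divides φ(11) = 11 − 1 = 10 = 2 · 5.
Divisors of 10: 1, 2, 5, 10.
Test each divisor d:
9^1 ≡ 9 (mod 11)
9^2 ≡ 4 (mod 11)
9^5 ≡ 1 (mod 11) ✓
So ord_11(9) = 5.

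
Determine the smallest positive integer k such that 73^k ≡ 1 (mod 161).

66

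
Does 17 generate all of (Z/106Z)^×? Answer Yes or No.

No

φ(106) = φ(2)·φ(53) = 1·52 = 52 = 2^2 · 13.
It suffices to check that the order of 17 is not a proper divisor of 52: compute 17^(52/q) for q ∈ {2, 13}.
17^26 ≡ 1 (mod 106)  [q = 2: ≡ 1 ✗]
17^4 ≡ 99 (mod 106)  [q = 13: ≢ 1 ✓]
The check at q = 2 fails, so 17 generates a proper subgroup.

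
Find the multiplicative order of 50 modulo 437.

66

By Lagrange's theorem, ord_437(50) divides φ(437) = φ(19·23) = (19−1)·(23−1) = 18·22 = 396 = 2^2 · 3^2 · 11.
Divisors of 396: 1, 2, 3, 4, 6, 9, 11, 12, 18, 22, 33, 36, 44, 66, 99, 132, 198, 396.
Test each divisor d:
50^1 ≡ 50 (mod 437)
50^2 ≡ 315 (mod 437)
50^3 ≡ 18 (mod 437)
50^4 ≡ 26 (mod 437)
50^6 ≡ 324 (mod 437)
50^9 ≡ 151 (mod 437)
50^11 ≡ 369 (mod 437)
50^12 ≡ 96 (mod 437)
50^18 ≡ 77 (mod 437)
50^22 ≡ 254 (mod 437)
50^33 ≡ 208 (mod 437)
50^36 ≡ 248 (mod 437)
50^44 ≡ 277 (mod 437)
50^66 ≡ 1 (mod 437) ✓
The smallest such exponent is 66, so the order of 50 is 66.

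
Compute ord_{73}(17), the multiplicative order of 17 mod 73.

24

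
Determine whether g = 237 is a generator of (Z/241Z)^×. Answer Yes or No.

φ(241) = 241 − 1 = 240 = 2^4 · 3 · 5.
It suffices to check that the order of 237 is not a proper divisor of 240: compute 237^(240/q) for q ∈ {2, 3, 5}.
237^120 ≡ 1 (mod 241)  [q = 2: ≡ 1 ✗]
237^80 ≡ 225 (mod 241)  [q = 3: ≢ 1 ✓]
237^48 ≡ 1 (mod 241)  [q = 5: ≡ 1 ✗]
237^120 ≡ 1 shows ord(237) | 120, strictly less than φ(241); not a primitive root.

No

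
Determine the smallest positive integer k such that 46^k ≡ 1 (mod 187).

By Lagrange's theorem, ord_187(46) divides φ(187) = φ(11·17) = (11−1)·(17−1) = 10·16 = 160 = 2^5 · 5.
Divisors of 160: 1, 2, 4, 5, 8, 10, 16, 20, 32, 40, 80, 160.
Evaluate successive powers at the divisors of 160:
46^1 ≡ 46
46^2 ≡ 59
46^4 ≡ 115
46^5 ≡ 54
46^8 ≡ 135
46^10 ≡ 111
46^16 ≡ 86
46^20 ≡ 166
46^32 ≡ 103
46^40 ≡ 67
46^80 ≡ 1
The smallest such exponent is 80, so the order of 46 is 80.

80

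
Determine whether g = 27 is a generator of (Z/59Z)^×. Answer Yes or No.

No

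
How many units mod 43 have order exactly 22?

0

φ(43) = 43 − 1 = 42 = 2 · 3 · 7.
Since (Z/43Z)^× is cyclic of order 42, the number of elements of order d is φ(d) when d | 42 and 0 otherwise.
Here 42 is not a multiple of 22, so there are no elements of order 22.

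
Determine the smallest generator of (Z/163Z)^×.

φ(163) = 163 − 1 = 162 = 2 · 3^4.
Test candidates g = 2, 3, … against the prime factors q ∈ {2, 3} of φ(163): g is a generator iff g^(162/q) ≢ 1 for every such q.
g = 2: 2^81 ≡ 162; 2^54 ≡ 104 — none is 1, so 2 is a primitive root.
Hence the least primitive root of 163 is 2.

2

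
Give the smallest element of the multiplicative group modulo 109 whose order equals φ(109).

φ(109) = 109 − 1 = 108 = 2^2 · 3^3.
g is a primitive root iff g^(108/q) ≢ 1 (mod 109) for each prime q ∈ {2, 3}.
g = 2: 2^54 ≡ 108; 2^36 ≡ 1 — hits 1, so not a primitive root.
g = 3: 3^54 ≡ 1 — hits 1, so not a primitive root.
g = 4: 4^54 ≡ 1 — hits 1, so not a primitive root.
g = 5: 5^54 ≡ 1 — hits 1, so not a primitive root.
g = 6: 6^54 ≡ 108; 6^36 ≡ 63 — none is 1, so 6 is a primitive root.
The smallest primitive root modulo 109 is 6.

6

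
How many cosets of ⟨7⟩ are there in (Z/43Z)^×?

The order of 7 must divide φ(43) = 43 − 1 = 42 = 2 · 3 · 7.
Divisors of 42: 1, 2, 3, 6, 7, 14, 21, 42.
Test each divisor d:
7^1 ≡ 7 (mod 43)
7^2 ≡ 6 (mod 43)
7^3 ≡ 42 (mod 43)
7^6 ≡ 1 (mod 43) ✓
So ord_43(7) = 6, hence |⟨7⟩| = 6.
Index = |(Z/43Z)^×| / |⟨7⟩| = 42 / 6 = 7.

7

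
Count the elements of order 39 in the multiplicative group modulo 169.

24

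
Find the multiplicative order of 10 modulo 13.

The order of 10 must divide φ(13) = 13 − 1 = 12 = 2^2 · 3.
Divisors of 12: 1, 2, 3, 4, 6, 12.
Compute 10^d (mod 13) for the divisors d until we hit 1:
10^1 ≡ 10
10^2 ≡ 9
10^3 ≡ 12
10^4 ≡ 3
10^6 ≡ 1
Therefore the multiplicative order of 10 modulo 13 is 6.

6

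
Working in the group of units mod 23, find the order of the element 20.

By Lagrange's theorem, ord_23(20) divides φ(23) = 23 − 1 = 22 = 2 · 11.
Divisors of 22: 1, 2, 11, 22.
Check 20^d mod 23 for each divisor in increasing order:
20^1 ≡ 20 (mod 23)
20^2 ≡ 9 (mod 23)
20^11 ≡ 22 (mod 23)
20^22 ≡ 1 (mod 23) ✓
So ord_23(20) = 22.

22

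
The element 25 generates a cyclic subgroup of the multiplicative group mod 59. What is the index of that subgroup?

2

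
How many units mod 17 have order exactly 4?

φ(17) = 17 − 1 = 16 = 2^4.
In a cyclic group of order 16, there are φ(d) elements of order d for each divisor d of 16, and zero for non-divisors.
4 = 2^2 divides 16, and φ(4) = 2.

2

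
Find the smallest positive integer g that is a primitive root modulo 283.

3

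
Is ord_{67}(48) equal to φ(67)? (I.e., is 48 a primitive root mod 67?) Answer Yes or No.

φ(67) = 67 − 1 = 66 = 2 · 3 · 11.
It suffices to check that the order of 48 is not a proper divisor of 66: compute 48^(66/q) for q ∈ {2, 3, 11}.
48^33 ≡ 66 (mod 67)  [q = 2: ≢ 1 ✓]
48^22 ≡ 37 (mod 67)  [q = 3: ≢ 1 ✓]
48^6 ≡ 22 (mod 67)  [q = 11: ≢ 1 ✓]
Every test exponent gives a nontrivial residue, hence 48 generates the full group.

Yes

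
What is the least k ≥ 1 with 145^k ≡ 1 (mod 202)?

ord(145) | φ(202) = φ(2)·φ(101) = 1·100 = 100 = 2^2 · 5^2.
Divisors of 100: 1, 2, 4, 5, 10, 20, 25, 50, 100.
Compute 145^d (mod 202) for the divisors d until we hit 1:
145^1 ≡ 145 (mod 202)
145^2 ≡ 17 (mod 202)
145^4 ≡ 87 (mod 202)
145^5 ≡ 91 (mod 202)
145^10 ≡ 201 (mod 202)
145^20 ≡ 1 (mod 202) ✓
Therefore the multiplicative order of 145 modulo 202 is 20.

20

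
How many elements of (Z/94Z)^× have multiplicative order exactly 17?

0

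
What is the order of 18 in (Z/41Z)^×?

The order of 18 must divide φ(41) = 41 − 1 = 40 = 2^3 · 5.
Divisors of 40: 1, 2, 4, 5, 8, 10, 20, 40.
Compute 18^d (mod 41) for the divisors d until we hit 1:
18^1 ≡ 18 (mod 41)
18^2 ≡ 37 (mod 41)
18^4 ≡ 16 (mod 41)
18^5 ≡ 1 (mod 41) ✓
Therefore the multiplicative order of 18 modulo 41 is 5.

5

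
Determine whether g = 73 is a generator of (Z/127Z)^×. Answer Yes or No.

φ(127) = 127 − 1 = 126 = 2 · 3^2 · 7.
An element g generates (Z/127Z)^× iff g^(126/q) ≢ 1 (mod 127) for each prime q ∈ {2, 3, 7}.
73^63 ≡ 1 (mod 127)  [q = 2: ≡ 1 ✗]
73^42 ≡ 1 (mod 127)  [q = 3: ≡ 1 ✗]
73^18 ≡ 8 (mod 127)  [q = 7: ≢ 1 ✓]
73^63 ≡ 1 shows ord(73) | 63, strictly less than φ(127); not a primitive root.

No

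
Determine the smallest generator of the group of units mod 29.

φ(29) = 29 − 1 = 28 = 2^2 · 7.
Test candidates g = 2, 3, … against the prime factors q ∈ {2, 7} of φ(29): g is a generator iff g^(28/q) ≢ 1 for every such q.
g = 2: 2^14 ≡ 28; 2^4 ≡ 16 — none is 1, so 2 is a primitive root.
So 2 is the smallest generator of (Z/29Z)^×.

2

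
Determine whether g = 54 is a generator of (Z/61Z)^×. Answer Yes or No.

Yes

φ(61) = 61 − 1 = 60 = 2^2 · 3 · 5.
Test 54^(60/q) mod 61 for each prime factor q of 60:
54^30 ≡ 60 (mod 61)  [q = 2: ≢ 1 ✓]
54^20 ≡ 47 (mod 61)  [q = 3: ≢ 1 ✓]
54^12 ≡ 34 (mod 61)  [q = 5: ≢ 1 ✓]
Every test exponent gives a nontrivial residue, hence 54 generates the full group.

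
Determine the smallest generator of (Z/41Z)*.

6

φ(41) = 41 − 1 = 40 = 2^3 · 5.
g is a primitive root iff g^(40/q) ≢ 1 (mod 41) for each prime q ∈ {2, 5}.
g = 2: 2^20 ≡ 1 — hits 1, so not a primitive root.
g = 3: 3^20 ≡ 40; 3^8 ≡ 1 — hits 1, so not a primitive root.
g = 4: 4^20 ≡ 1 — hits 1, so not a primitive root.
g = 5: 5^20 ≡ 1 — hits 1, so not a primitive root.
g = 6: 6^20 ≡ 40; 6^8 ≡ 10 — none is 1, so 6 is a primitive root.
The smallest primitive root modulo 41 is 6.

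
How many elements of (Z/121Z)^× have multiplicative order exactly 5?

4

φ(121) = φ(11^2) = 11·(11−1) = 110 = 2 · 5 · 11.
In a cyclic group of order 110, there are φ(d) elements of order d for each divisor d of 110, and zero for non-divisors.
5 | 110, and φ(5) = 5 − 1 = 4.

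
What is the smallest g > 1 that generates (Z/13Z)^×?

2

φ(13) = 13 − 1 = 12 = 2^2 · 3.
g is a primitive root iff g^(12/q) ≢ 1 (mod 13) for each prime q ∈ {2, 3}.
g = 2: 2^6 ≡ 12; 2^4 ≡ 3 — none is 1, so 2 is a primitive root.
So 2 is the smallest generator of (Z/13Z)^×.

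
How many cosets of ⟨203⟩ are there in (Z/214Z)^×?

ord(203) | φ(214) = φ(2)·φ(107) = 1·106 = 106 = 2 · 53.
Divisors of 106: 1, 2, 53, 106.
Test each divisor d:
203^1 ≡ 203
203^2 ≡ 121
203^53 ≡ 213
203^106 ≡ 1
The order of 203 is 106, so the subgroup it generates has 106 elements.
The index is φ(214) / ord(203) = 106 / 106 = 1.

1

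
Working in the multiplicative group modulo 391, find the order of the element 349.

88

Since 349 ∈ (Z/391Z)^×, its order divides φ(391) = φ(17·23) = (17−1)·(23−1) = 16·22 = 352 = 2^5 · 11.
Divisors of 352: 1, 2, 4, 8, 11, 16, 22, 32, 44, 88, 176, 352.
Check 349^d mod 391 for each divisor in increasing order:
349^1 ≡ 349
349^2 ≡ 200
349^4 ≡ 118
349^8 ≡ 239
349^11 ≡ 185
349^16 ≡ 35
349^22 ≡ 208
349^32 ≡ 52
349^44 ≡ 254
349^88 ≡ 1
The smallest such exponent is 88, so the order of 349 is 88.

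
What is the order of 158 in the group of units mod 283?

Since 158 ∈ (Z/283Z)^×, its order divides φ(283) = 283 − 1 = 282 = 2 · 3 · 47.
Divisors of 282: 1, 2, 3, 6, 47, 94, 141, 282.
Test each divisor d:
158^1 ≡ 158
158^2 ≡ 60
158^3 ≡ 141
158^6 ≡ 71
158^47 ≡ 1
Therefore the multiplicative order of 158 modulo 283 is 47.

47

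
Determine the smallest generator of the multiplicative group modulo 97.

φ(97) = 97 − 1 = 96 = 2^5 · 3.
Test candidates g = 2, 3, … against the prime factors q ∈ {2, 3} of φ(97): g is a generator iff g^(96/q) ≢ 1 for every such q.
g = 2: 2^48 ≡ 1 — hits 1, so not a primitive root.
g = 3: 3^48 ≡ 1 — hits 1, so not a primitive root.
g = 4: 4^48 ≡ 1 — hits 1, so not a primitive root.
g = 5: 5^48 ≡ 96; 5^32 ≡ 35 — none is 1, so 5 is a primitive root.
The smallest primitive root modulo 97 is 5.

5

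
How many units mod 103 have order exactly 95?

0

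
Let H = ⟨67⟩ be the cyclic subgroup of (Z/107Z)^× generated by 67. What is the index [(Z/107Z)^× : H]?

The order of 67 must divide φ(107) = 107 − 1 = 106 = 2 · 53.
Divisors of 106: 1, 2, 53, 106.
Evaluate successive powers at the divisors of 106:
67^1 ≡ 67 (mod 107)
67^2 ≡ 102 (mod 107)
67^53 ≡ 106 (mod 107)
67^106 ≡ 1 (mod 107) ✓
So ord_107(67) = 106, hence |⟨67⟩| = 106.
[(Z/107Z)^× : ⟨67⟩] = 106/106 = 1.

1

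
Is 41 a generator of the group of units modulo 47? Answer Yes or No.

Yes

φ(47) = 47 − 1 = 46 = 2 · 23.
Test 41^(46/q) mod 47 for each prime factor q of 46:
41^23 ≡ 46 (mod 47)  [q = 2: ≢ 1 ✓]
41^2 ≡ 36 (mod 47)  [q = 23: ≢ 1 ✓]
Every test exponent gives a nontrivial residue, hence 41 generates the full group.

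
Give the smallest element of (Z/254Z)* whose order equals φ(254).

3

φ(254) = φ(2)·φ(127) = 1·126 = 126 = 2 · 3^2 · 7.
g is a primitive root iff g^(126/q) ≢ 1 (mod 254) for each prime q ∈ {2, 3, 7}.
g = 2: gcd(2, 254) = 2 > 1, not a unit — skip.
g = 3: 3^63 ≡ 253; 3^42 ≡ 107; 3^18 ≡ 131 — none is 1, so 3 is a primitive root.
So 3 is the smallest generator of (Z/254Z)^×.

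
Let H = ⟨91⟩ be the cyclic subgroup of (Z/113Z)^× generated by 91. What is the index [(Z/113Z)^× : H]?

The order of 91 must divide φ(113) = 113 − 1 = 112 = 2^4 · 7.
Divisors of 112: 1, 2, 4, 7, 8, 14, 16, 28, 56, 112.
Test each divisor d:
91^1 ≡ 91
91^2 ≡ 32
91^4 ≡ 7
91^7 ≡ 44
91^8 ≡ 49
91^14 ≡ 15
91^16 ≡ 28
91^28 ≡ 112
91^56 ≡ 1
Thus |⟨91⟩| = ord(91) = 56.
Index = |(Z/113Z)^×| / |⟨91⟩| = 112 / 56 = 2.

2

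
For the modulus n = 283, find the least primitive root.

φ(283) = 283 − 1 = 282 = 2 · 3 · 47.
g is a primitive root iff g^(282/q) ≢ 1 (mod 283) for each prime q ∈ {2, 3, 47}.
g = 2: 2^141 ≡ 282; 2^94 ≡ 1 — hits 1, so not a primitive root.
g = 3: 3^141 ≡ 282; 3^94 ≡ 238; 3^6 ≡ 163 — none is 1, so 3 is a primitive root.
The smallest primitive root modulo 283 is 3.

3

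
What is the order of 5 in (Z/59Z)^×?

Since 5 ∈ (Z/59Z)^×, its order divides φ(59) = 59 − 1 = 58 = 2 · 29.
Divisors of 58: 1, 2, 29, 58.
Evaluate successive powers at the divisors of 58:
5^1 ≡ 5
5^2 ≡ 25
5^29 ≡ 1
Hence ord(5) = 29.

29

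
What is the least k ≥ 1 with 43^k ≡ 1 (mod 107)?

106

ord(43) | φ(107) = 107 − 1 = 106 = 2 · 53.
Divisors of 106: 1, 2, 53, 106.
Evaluate successive powers at the divisors of 106:
43^1 ≡ 43
43^2 ≡ 30
43^53 ≡ 106
43^106 ≡ 1
The smallest such exponent is 106, so the order of 43 is 106.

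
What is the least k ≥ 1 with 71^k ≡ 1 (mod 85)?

16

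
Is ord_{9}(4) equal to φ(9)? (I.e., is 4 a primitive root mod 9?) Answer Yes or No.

No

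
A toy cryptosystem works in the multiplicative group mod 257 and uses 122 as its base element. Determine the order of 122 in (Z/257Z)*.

128

By Lagrange's theorem, ord_257(122) divides φ(257) = 257 − 1 = 256 = 2^8.
Divisors of 256: 1, 2, 4, 8, 16, 32, 64, 128, 256.
Compute 122^d (mod 257) for the divisors d until we hit 1:
122^1 ≡ 122 (mod 257)
122^2 ≡ 235 (mod 257)
122^4 ≡ 227 (mod 257)
122^8 ≡ 129 (mod 257)
122^16 ≡ 193 (mod 257)
122^32 ≡ 241 (mod 257)
122^64 ≡ 256 (mod 257)
122^128 ≡ 1 (mod 257) ✓
Hence ord(122) = 128.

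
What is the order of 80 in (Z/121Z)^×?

55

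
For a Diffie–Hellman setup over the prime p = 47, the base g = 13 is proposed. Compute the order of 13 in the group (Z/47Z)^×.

By Lagrange's theorem, ord_47(13) divides φ(47) = 47 − 1 = 46 = 2 · 23.
Divisors of 46: 1, 2, 23, 46.
Compute 13^d (mod 47) for the divisors d until we hit 1:
13^1 ≡ 13 (mod 47)
13^2 ≡ 28 (mod 47)
13^23 ≡ 46 (mod 47)
13^46 ≡ 1 (mod 47) ✓
The smallest such exponent is 46, so the order of 13 is 46.

46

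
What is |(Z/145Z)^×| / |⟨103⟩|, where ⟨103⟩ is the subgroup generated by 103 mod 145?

4

The order of 103 must divide φ(145) = φ(5·29) = (5−1)·(29−1) = 4·28 = 112 = 2^4 · 7.
Divisors of 112: 1, 2, 4, 7, 8, 14, 16, 28, 56, 112.
Test each divisor d:
103^1 ≡ 103 (mod 145)
103^2 ≡ 24 (mod 145)
103^4 ≡ 141 (mod 145)
103^7 ≡ 117 (mod 145)
103^8 ≡ 16 (mod 145)
103^14 ≡ 59 (mod 145)
103^16 ≡ 111 (mod 145)
103^28 ≡ 1 (mod 145) ✓
So ord_145(103) = 28, hence |⟨103⟩| = 28.
Index = |(Z/145Z)^×| / |⟨103⟩| = 112 / 28 = 4.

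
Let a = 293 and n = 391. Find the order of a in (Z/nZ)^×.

44

The order of 293 must divide φ(391) = φ(17·23) = (17−1)·(23−1) = 16·22 = 352 = 2^5 · 11.
Divisors of 352: 1, 2, 4, 8, 11, 16, 22, 32, 44, 88, 176, 352.
Test each divisor d:
293^1 ≡ 293
293^2 ≡ 220
293^4 ≡ 307
293^8 ≡ 18
293^11 ≡ 183
293^16 ≡ 324
293^22 ≡ 254
293^32 ≡ 188
293^44 ≡ 1
Hence ord(293) = 44.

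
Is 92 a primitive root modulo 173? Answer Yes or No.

No

φ(173) = 173 − 1 = 172 = 2^2 · 43.
Test 92^(172/q) mod 173 for each prime factor q of 172:
92^86 ≡ 1 (mod 173)  [q = 2: ≡ 1 ✗]
92^4 ≡ 169 (mod 173)  [q = 43: ≢ 1 ✓]
The check at q = 2 fails, so 92 generates a proper subgroup.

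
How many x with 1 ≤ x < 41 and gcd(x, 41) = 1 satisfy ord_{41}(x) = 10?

4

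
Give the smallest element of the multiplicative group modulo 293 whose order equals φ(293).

2

φ(293) = 293 − 1 = 292 = 2^2 · 73.
g is a primitive root iff g^(292/q) ≢ 1 (mod 293) for each prime q ∈ {2, 73}.
g = 2: 2^146 ≡ 292; 2^4 ≡ 16 — none is 1, so 2 is a primitive root.
The smallest primitive root modulo 293 is 2.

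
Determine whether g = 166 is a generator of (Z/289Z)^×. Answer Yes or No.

φ(289) = φ(17^2) = 17·(17−1) = 272 = 2^4 · 17.
166 is a primitive root mod 289 iff 166^(φ(289)/q) ≢ 1 for every prime q | φ(289), i.e. q ∈ {2, 17}.
166^136 ≡ 1 (mod 289)  [q = 2: ≡ 1 ✗]
166^16 ≡ 52 (mod 289)  [q = 17: ≢ 1 ✓]
Since 166^136 ≡ 1, the order of 166 divides 136 < 272, so 166 is not a primitive root.

No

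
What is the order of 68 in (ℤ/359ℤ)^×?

179

Since 68 ∈ (Z/359Z)^×, its order divides φ(359) = 359 − 1 = 358 = 2 · 179.
Divisors of 358: 1, 2, 179, 358.
Check 68^d mod 359 for each divisor in increasing order:
68^1 ≡ 68 (mod 359)
68^2 ≡ 316 (mod 359)
68^179 ≡ 1 (mod 359) ✓
Therefore the multiplicative order of 68 modulo 359 is 179.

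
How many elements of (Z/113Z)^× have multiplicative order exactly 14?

φ(113) = 113 − 1 = 112 = 2^4 · 7.
Since (Z/113Z)^× is cyclic of order 112, the number of elements of order d is φ(d) when d | 112 and 0 otherwise.
14 = 2 · 7 divides 112, and φ(14) = 6.

6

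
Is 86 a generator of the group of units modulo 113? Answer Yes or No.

φ(113) = 113 − 1 = 112 = 2^4 · 7.
Test 86^(112/q) mod 113 for each prime factor q of 112:
86^56 ≡ 112 (mod 113)  [q = 2: ≢ 1 ✓]
86^16 ≡ 16 (mod 113)  [q = 7: ≢ 1 ✓]
Every test exponent gives a nontrivial residue, hence 86 generates the full group.

Yes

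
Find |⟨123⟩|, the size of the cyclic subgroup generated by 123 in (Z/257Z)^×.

64

ord(123) | φ(257) = 257 − 1 = 256 = 2^8.
Divisors of 256: 1, 2, 4, 8, 16, 32, 64, 128, 256.
Compute 123^d (mod 257) for the divisors d until we hit 1:
123^1 ≡ 123 (mod 257)
123^2 ≡ 223 (mod 257)
123^4 ≡ 128 (mod 257)
123^8 ≡ 193 (mod 257)
123^16 ≡ 241 (mod 257)
123^32 ≡ 256 (mod 257)
123^64 ≡ 1 (mod 257) ✓
Hence ord(123) = 64.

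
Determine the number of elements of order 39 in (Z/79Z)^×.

φ(79) = 79 − 1 = 78 = 2 · 3 · 13.
In a cyclic group of order 78, there are φ(d) elements of order d for each divisor d of 78, and zero for non-divisors.
39 = 3 · 13 divides 78, and φ(39) = 24.

24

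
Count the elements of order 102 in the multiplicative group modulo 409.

32

φ(409) = 409 − 1 = 408 = 2^3 · 3 · 17.
Since (Z/409Z)^× is cyclic of order 408, the number of elements of order d is φ(d) when d | 408 and 0 otherwise.
102 = 2 · 3 · 17 divides 408, and φ(102) = 32.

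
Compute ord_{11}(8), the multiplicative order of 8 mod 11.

The order of 8 must divide φ(11) = 11 − 1 = 10 = 2 · 5.
Divisors of 10: 1, 2, 5, 10.
Evaluate successive powers at the divisors of 10:
8^1 ≡ 8
8^2 ≡ 9
8^5 ≡ 10
8^10 ≡ 1
Therefore the multiplicative order of 8 modulo 11 is 10.

10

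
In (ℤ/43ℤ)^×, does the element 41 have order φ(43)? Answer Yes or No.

No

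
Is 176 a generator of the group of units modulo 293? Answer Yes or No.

Yes

φ(293) = 293 − 1 = 292 = 2^2 · 73.
Test 176^(292/q) mod 293 for each prime factor q of 292:
176^146 ≡ 292 (mod 293)  [q = 2: ≢ 1 ✓]
176^4 ≡ 278 (mod 293)  [q = 73: ≢ 1 ✓]
None equal 1, so ord_293(176) = 292: 176 is a primitive root.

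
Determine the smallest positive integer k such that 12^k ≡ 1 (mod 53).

52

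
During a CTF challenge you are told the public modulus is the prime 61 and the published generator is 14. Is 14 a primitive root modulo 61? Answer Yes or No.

φ(61) = 61 − 1 = 60 = 2^2 · 3 · 5.
Test 14^(60/q) mod 61 for each prime factor q of 60:
14^30 ≡ 1 (mod 61)  [q = 2: ≡ 1 ✗]
14^20 ≡ 13 (mod 61)  [q = 3: ≢ 1 ✓]
14^12 ≡ 1 (mod 61)  [q = 5: ≡ 1 ✗]
14^30 ≡ 1 shows ord(14) | 30, strictly less than φ(61); not a primitive root.

No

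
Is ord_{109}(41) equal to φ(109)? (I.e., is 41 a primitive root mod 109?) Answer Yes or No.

No

φ(109) = 109 − 1 = 108 = 2^2 · 3^3.
Test 41^(108/q) mod 109 for each prime factor q of 108:
41^54 ≡ 108 (mod 109)  [q = 2: ≢ 1 ✓]
41^36 ≡ 1 (mod 109)  [q = 3: ≡ 1 ✗]
41^36 ≡ 1 shows ord(41) | 36, strictly less than φ(109); not a primitive root.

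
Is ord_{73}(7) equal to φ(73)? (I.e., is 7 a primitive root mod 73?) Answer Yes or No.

No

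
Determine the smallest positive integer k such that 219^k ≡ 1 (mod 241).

ord(219) | φ(241) = 241 − 1 = 240 = 2^4 · 3 · 5.
Divisors of 240: 1, 2, 3, 4, 5, 6, 8, 10, 12, 15, 16, 20, 24, 30, 40, 48, 60, 80, 120, 240.
Evaluate successive powers at the divisors of 240:
219^1 ≡ 219
219^2 ≡ 2
219^3 ≡ 197
219^4 ≡ 4
219^5 ≡ 153
219^6 ≡ 8
219^8 ≡ 16
219^10 ≡ 32
219^12 ≡ 64
219^15 ≡ 76
219^16 ≡ 15
219^20 ≡ 60
219^24 ≡ 240
219^30 ≡ 233
219^40 ≡ 226
219^48 ≡ 1
Hence ord(219) = 48.

48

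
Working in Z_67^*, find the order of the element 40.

Since 40 ∈ (Z/67Z)^×, its order divides φ(67) = 67 − 1 = 66 = 2 · 3 · 11.
Divisors of 66: 1, 2, 3, 6, 11, 22, 33, 66.
Check 40^d mod 67 for each divisor in increasing order:
40^1 ≡ 40 (mod 67)
40^2 ≡ 59 (mod 67)
40^3 ≡ 15 (mod 67)
40^6 ≡ 24 (mod 67)
40^11 ≡ 1 (mod 67) ✓
The smallest such exponent is 11, so the order of 40 is 11.

11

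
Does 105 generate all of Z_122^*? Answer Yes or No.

Yes

φ(122) = φ(2)·φ(61) = 1·60 = 60 = 2^2 · 3 · 5.
105 is a primitive root mod 122 iff 105^(φ(122)/q) ≢ 1 for every prime q | φ(122), i.e. q ∈ {2, 3, 5}.
105^30 ≡ 121 (mod 122)  [q = 2: ≢ 1 ✓]
105^20 ≡ 13 (mod 122)  [q = 3: ≢ 1 ✓]
105^12 ≡ 81 (mod 122)  [q = 5: ≢ 1 ✓]
None equal 1, so ord_122(105) = 60: 105 is a primitive root.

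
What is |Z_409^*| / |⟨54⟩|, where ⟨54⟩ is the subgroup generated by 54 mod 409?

68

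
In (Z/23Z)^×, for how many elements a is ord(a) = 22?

10

φ(23) = 23 − 1 = 22 = 2 · 11.
In a cyclic group of order 22, there are φ(d) elements of order d for each divisor d of 22, and zero for non-divisors.
22 = 2 · 11 divides 22, and φ(22) = 10.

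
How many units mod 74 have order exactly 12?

4

φ(74) = φ(2)·φ(37) = 1·36 = 36 = 2^2 · 3^2.
In a cyclic group of order 36, there are φ(d) elements of order d for each divisor d of 36, and zero for non-divisors.
12 = 2^2 · 3 divides 36, and φ(12) = 4.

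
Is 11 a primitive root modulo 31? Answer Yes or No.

φ(31) = 31 − 1 = 30 = 2 · 3 · 5.
11 is a primitive root mod 31 iff 11^(φ(31)/q) ≢ 1 for every prime q | φ(31), i.e. q ∈ {2, 3, 5}.
11^15 ≡ 30 (mod 31)  [q = 2: ≢ 1 ✓]
11^10 ≡ 5 (mod 31)  [q = 3: ≢ 1 ✓]
11^6 ≡ 4 (mod 31)  [q = 5: ≢ 1 ✓]
Every test exponent gives a nontrivial residue, hence 11 generates the full group.

Yes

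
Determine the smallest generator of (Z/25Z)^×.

φ(25) = φ(5^2) = 5·(5−1) = 20 = 2^2 · 5.
Test candidates g = 2, 3, … against the prime factors q ∈ {2, 5} of φ(25): g is a generator iff g^(20/q) ≢ 1 for every such q.
g = 2: 2^10 ≡ 24; 2^4 ≡ 16 — none is 1, so 2 is a primitive root.
The smallest primitive root modulo 25 is 2.

2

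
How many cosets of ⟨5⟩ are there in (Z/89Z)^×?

2

ord(5) | φ(89) = 89 − 1 = 88 = 2^3 · 11.
Divisors of 88: 1, 2, 4, 8, 11, 22, 44, 88.
Test each divisor d:
5^1 ≡ 5 (mod 89)
5^2 ≡ 25 (mod 89)
5^4 ≡ 2 (mod 89)
5^8 ≡ 4 (mod 89)
5^11 ≡ 55 (mod 89)
5^22 ≡ 88 (mod 89)
5^44 ≡ 1 (mod 89) ✓
Thus |⟨5⟩| = ord(5) = 44.
The index is φ(89) / ord(5) = 88 / 44 = 2.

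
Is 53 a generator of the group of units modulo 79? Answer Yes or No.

Yes

φ(79) = 79 − 1 = 78 = 2 · 3 · 13.
53 is a primitive root mod 79 iff 53^(φ(79)/q) ≢ 1 for every prime q | φ(79), i.e. q ∈ {2, 3, 13}.
53^39 ≡ 78 (mod 79)  [q = 2: ≢ 1 ✓]
53^26 ≡ 55 (mod 79)  [q = 3: ≢ 1 ✓]
53^6 ≡ 22 (mod 79)  [q = 13: ≢ 1 ✓]
Every test exponent gives a nontrivial residue, hence 53 generates the full group.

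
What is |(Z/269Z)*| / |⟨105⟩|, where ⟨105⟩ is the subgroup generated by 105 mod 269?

4

Since 105 ∈ (Z/269Z)^×, its order divides φ(269) = 269 − 1 = 268 = 2^2 · 67.
Divisors of 268: 1, 2, 4, 67, 134, 268.
Check 105^d mod 269 for each divisor in increasing order:
105^1 ≡ 105 (mod 269)
105^2 ≡ 265 (mod 269)
105^4 ≡ 16 (mod 269)
105^67 ≡ 1 (mod 269) ✓
The order of 105 is 67, so the subgroup it generates has 67 elements.
Index = |(Z/269Z)^×| / |⟨105⟩| = 268 / 67 = 4.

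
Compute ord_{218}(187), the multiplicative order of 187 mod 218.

27

ord(187) | φ(218) = φ(2)·φ(109) = 1·108 = 108 = 2^2 · 3^3.
Divisors of 108: 1, 2, 3, 4, 6, 9, 12, 18, 27, 36, 54, 108.
Compute 187^d (mod 218) for the divisors d until we hit 1:
187^1 ≡ 187 (mod 218)
187^2 ≡ 89 (mod 218)
187^3 ≡ 75 (mod 218)
187^4 ≡ 73 (mod 218)
187^6 ≡ 175 (mod 218)
187^9 ≡ 45 (mod 218)
187^12 ≡ 105 (mod 218)
187^18 ≡ 63 (mod 218)
187^27 ≡ 1 (mod 218) ✓
Hence ord(187) = 27.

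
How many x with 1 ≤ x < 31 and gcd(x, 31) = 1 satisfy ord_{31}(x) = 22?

0

φ(31) = 31 − 1 = 30 = 2 · 3 · 5.
In a cyclic group of order 30, there are φ(d) elements of order d for each divisor d of 30, and zero for non-divisors.
Since 22 ∤ 30, the count is 0.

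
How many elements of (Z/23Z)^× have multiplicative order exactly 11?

10

φ(23) = 23 − 1 = 22 = 2 · 11.
In a cyclic group of order 22, there are φ(d) elements of order d for each divisor d of 22, and zero for non-divisors.
11 | 22, and φ(11) = 11 − 1 = 10.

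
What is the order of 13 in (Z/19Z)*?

18

ord(13) | φ(19) = 19 − 1 = 18 = 2 · 3^2.
Divisors of 18: 1, 2, 3, 6, 9, 18.
Check 13^d mod 19 for each divisor in increasing order:
13^1 ≡ 13 (mod 19)
13^2 ≡ 17 (mod 19)
13^3 ≡ 12 (mod 19)
13^6 ≡ 11 (mod 19)
13^9 ≡ 18 (mod 19)
13^18 ≡ 1 (mod 19) ✓
Therefore the multiplicative order of 13 modulo 19 is 18.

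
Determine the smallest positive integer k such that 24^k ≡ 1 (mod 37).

36

ord(24) | φ(37) = 37 − 1 = 36 = 2^2 · 3^2.
Divisors of 36: 1, 2, 3, 4, 6, 9, 12, 18, 36.
Check 24^d mod 37 for each divisor in increasing order:
24^1 ≡ 24 (mod 37)
24^2 ≡ 21 (mod 37)
24^3 ≡ 23 (mod 37)
24^4 ≡ 34 (mod 37)
24^6 ≡ 11 (mod 37)
24^9 ≡ 31 (mod 37)
24^12 ≡ 10 (mod 37)
24^18 ≡ 36 (mod 37)
24^36 ≡ 1 (mod 37) ✓
So ord_37(24) = 36.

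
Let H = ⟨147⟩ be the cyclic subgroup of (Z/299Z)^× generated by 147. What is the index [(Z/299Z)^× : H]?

4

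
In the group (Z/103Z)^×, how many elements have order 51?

φ(103) = 103 − 1 = 102 = 2 · 3 · 17.
Since (Z/103Z)^× is cyclic of order 102, the number of elements of order d is φ(d) when d | 102 and 0 otherwise.
51 = 3 · 17 divides 102, and φ(51) = 32.

32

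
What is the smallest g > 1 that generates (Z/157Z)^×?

φ(157) = 157 − 1 = 156 = 2^2 · 3 · 13.
g is a primitive root iff g^(156/q) ≢ 1 (mod 157) for each prime q ∈ {2, 3, 13}.
g = 2: 2^78 ≡ 156; 2^52 ≡ 1 — hits 1, so not a primitive root.
g = 3: 3^78 ≡ 1 — hits 1, so not a primitive root.
g = 4: 4^78 ≡ 1 — hits 1, so not a primitive root.
g = 5: 5^78 ≡ 156; 5^52 ≡ 12; 5^12 ≡ 130 — none is 1, so 5 is a primitive root.
So 5 is the smallest generator of (Z/157Z)^×.

5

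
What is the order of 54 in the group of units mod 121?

22

Since 54 ∈ (Z/121Z)^×, its order divides φ(121) = φ(11^2) = 11·(11−1) = 110 = 2 · 5 · 11.
Divisors of 110: 1, 2, 5, 10, 11, 22, 55, 110.
Test each divisor d:
54^1 ≡ 54 (mod 121)
54^2 ≡ 12 (mod 121)
54^5 ≡ 32 (mod 121)
54^10 ≡ 56 (mod 121)
54^11 ≡ 120 (mod 121)
54^22 ≡ 1 (mod 121) ✓
Hence ord(54) = 22.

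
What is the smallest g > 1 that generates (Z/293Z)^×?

φ(293) = 293 − 1 = 292 = 2^2 · 73.
Test candidates g = 2, 3, … against the prime factors q ∈ {2, 73} of φ(293): g is a generator iff g^(292/q) ≢ 1 for every such q.
g = 2: 2^146 ≡ 292; 2^4 ≡ 16 — none is 1, so 2 is a primitive root.
The smallest primitive root modulo 293 is 2.

2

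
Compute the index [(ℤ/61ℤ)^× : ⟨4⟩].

2

The order of 4 must divide φ(61) = 61 − 1 = 60 = 2^2 · 3 · 5.
Divisors of 60: 1, 2, 3, 4, 5, 6, 10, 12, 15, 20, 30, 60.
Compute 4^d (mod 61) for the divisors d until we hit 1:
4^1 ≡ 4 (mod 61)
4^2 ≡ 16 (mod 61)
4^3 ≡ 3 (mod 61)
4^4 ≡ 12 (mod 61)
4^5 ≡ 48 (mod 61)
4^6 ≡ 9 (mod 61)
4^10 ≡ 47 (mod 61)
4^12 ≡ 20 (mod 61)
4^15 ≡ 60 (mod 61)
4^20 ≡ 13 (mod 61)
4^30 ≡ 1 (mod 61) ✓
So ord_61(4) = 30, hence |⟨4⟩| = 30.
Index = |(Z/61Z)^×| / |⟨4⟩| = 60 / 30 = 2.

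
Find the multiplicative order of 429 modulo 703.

The order of 429 must divide φ(703) = φ(19·37) = (19−1)·(37−1) = 18·36 = 648 = 2^3 · 3^4.
Divisors of 648: 1, 2, 3, 4, 6, 8, 9, 12, 18, 24, 27, 36, 54, 72, 81, 108, 162, 216, 324, 648.
Evaluate successive powers at the divisors of 648:
429^1 ≡ 429 (mod 703)
429^2 ≡ 558 (mod 703)
429^3 ≡ 362 (mod 703)
429^4 ≡ 638 (mod 703)
429^6 ≡ 286 (mod 703)
429^8 ≡ 7 (mod 703)
429^9 ≡ 191 (mod 703)
429^12 ≡ 248 (mod 703)
429^18 ≡ 628 (mod 703)
429^24 ≡ 343 (mod 703)
429^27 ≡ 438 (mod 703)
429^36 ≡ 1 (mod 703) ✓
The smallest such exponent is 36, so the order of 429 is 36.

36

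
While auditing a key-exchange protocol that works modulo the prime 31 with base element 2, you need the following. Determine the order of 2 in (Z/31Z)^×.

5

ord(2) | φ(31) = 31 − 1 = 30 = 2 · 3 · 5.
Divisors of 30: 1, 2, 3, 5, 6, 10, 15, 30.
Evaluate successive powers at the divisors of 30:
2^1 ≡ 2 (mod 31)
2^2 ≡ 4 (mod 31)
2^3 ≡ 8 (mod 31)
2^5 ≡ 1 (mod 31) ✓
So ord_31(2) = 5.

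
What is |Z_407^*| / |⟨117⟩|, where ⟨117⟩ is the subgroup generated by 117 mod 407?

18

The order of 117 must divide φ(407) = φ(11·37) = (11−1)·(37−1) = 10·36 = 360 = 2^3 · 3^2 · 5.
Divisors of 360: 1, 2, 3, 4, 5, 6, 8, 9, 10, 12, 15, 18, 20, 24, 30, 36, 40, 45, 60, 72, 90, 120, 180, 360.
Compute 117^d (mod 407) for the divisors d until we hit 1:
117^1 ≡ 117 (mod 407)
117^2 ≡ 258 (mod 407)
117^3 ≡ 68 (mod 407)
117^4 ≡ 223 (mod 407)
117^5 ≡ 43 (mod 407)
117^6 ≡ 147 (mod 407)
117^8 ≡ 75 (mod 407)
117^9 ≡ 228 (mod 407)
117^10 ≡ 221 (mod 407)
117^12 ≡ 38 (mod 407)
117^15 ≡ 142 (mod 407)
117^18 ≡ 295 (mod 407)
117^20 ≡ 1 (mod 407) ✓
The order of 117 is 20, so the subgroup it generates has 20 elements.
The index is φ(407) / ord(117) = 360 / 20 = 18.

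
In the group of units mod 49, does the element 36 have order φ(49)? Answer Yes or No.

No

φ(49) = φ(7^2) = 7·(7−1) = 42 = 2 · 3 · 7.
An element g generates (Z/49Z)^× iff g^(42/q) ≢ 1 (mod 49) for each prime q ∈ {2, 3, 7}.
36^21 ≡ 1 (mod 49)  [q = 2: ≡ 1 ✗]
36^14 ≡ 1 (mod 49)  [q = 3: ≡ 1 ✗]
36^6 ≡ 15 (mod 49)  [q = 7: ≢ 1 ✓]
The check at q = 2 fails, so 36 generates a proper subgroup.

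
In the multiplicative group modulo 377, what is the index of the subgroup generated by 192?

4

Since 192 ∈ (Z/377Z)^×, its order divides φ(377) = φ(13·29) = (13−1)·(29−1) = 12·28 = 336 = 2^4 · 3 · 7.
Divisors of 336: 1, 2, 3, 4, 6, 7, 8, 12, 14, 16, 21, 24, 28, 42, 48, 56, 84, 112, 168, 336.
Evaluate successive powers at the divisors of 336:
192^1 ≡ 192 (mod 377)
192^2 ≡ 295 (mod 377)
192^3 ≡ 90 (mod 377)
192^4 ≡ 315 (mod 377)
192^6 ≡ 183 (mod 377)
192^7 ≡ 75 (mod 377)
192^8 ≡ 74 (mod 377)
192^12 ≡ 313 (mod 377)
192^14 ≡ 347 (mod 377)
192^16 ≡ 198 (mod 377)
192^21 ≡ 12 (mod 377)
192^24 ≡ 326 (mod 377)
192^28 ≡ 146 (mod 377)
192^42 ≡ 144 (mod 377)
192^48 ≡ 339 (mod 377)
192^56 ≡ 204 (mod 377)
192^84 ≡ 1 (mod 377) ✓
The order of 192 is 84, so the subgroup it generates has 84 elements.
Index = |(Z/377Z)^×| / |⟨192⟩| = 336 / 84 = 4.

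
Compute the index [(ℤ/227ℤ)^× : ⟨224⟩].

1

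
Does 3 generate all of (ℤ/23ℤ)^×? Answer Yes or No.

φ(23) = 23 − 1 = 22 = 2 · 11.
An element g generates (Z/23Z)^× iff g^(22/q) ≢ 1 (mod 23) for each prime q ∈ {2, 11}.
3^11 ≡ 1 (mod 23)  [q = 2: ≡ 1 ✗]
3^2 ≡ 9 (mod 23)  [q = 11: ≢ 1 ✓]
Since 3^11 ≡ 1, the order of 3 divides 11 < 22, so 3 is not a primitive root.

No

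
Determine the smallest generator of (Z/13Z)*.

2

φ(13) = 13 − 1 = 12 = 2^2 · 3.
Test candidates g = 2, 3, … against the prime factors q ∈ {2, 3} of φ(13): g is a generator iff g^(12/q) ≢ 1 for every such q.
g = 2: 2^6 ≡ 12; 2^4 ≡ 3 — none is 1, so 2 is a primitive root.
The smallest primitive root modulo 13 is 2.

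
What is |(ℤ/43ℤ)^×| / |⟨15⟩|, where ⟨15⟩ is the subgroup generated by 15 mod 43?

2

The order of 15 must divide φ(43) = 43 − 1 = 42 = 2 · 3 · 7.
Divisors of 42: 1, 2, 3, 6, 7, 14, 21, 42.
Test each divisor d:
15^1 ≡ 15 (mod 43)
15^2 ≡ 10 (mod 43)
15^3 ≡ 21 (mod 43)
15^6 ≡ 11 (mod 43)
15^7 ≡ 36 (mod 43)
15^14 ≡ 6 (mod 43)
15^21 ≡ 1 (mod 43) ✓
So ord_43(15) = 21, hence |⟨15⟩| = 21.
[(Z/43Z)^× : ⟨15⟩] = 42/21 = 2.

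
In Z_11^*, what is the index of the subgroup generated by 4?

2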